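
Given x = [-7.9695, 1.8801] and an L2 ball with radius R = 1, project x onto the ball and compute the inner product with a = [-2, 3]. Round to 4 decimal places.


Step 1: Compute ||x|| (intermediates to 6 decimals).
||x|| = sqrt((-7.9695)^2 + 1.8801^2) = 8.188266
Step 2: Project.
Since ||x|| > R, scale = R/||x|| = 1/8.188266 = 0.122126, proj(x) = scale * x
proj(x) = [-0.973283, 0.229609]
Step 3: Dot product.
a^T * proj(x) = -2*(-0.973283) + 3*0.229609 = 2.6354


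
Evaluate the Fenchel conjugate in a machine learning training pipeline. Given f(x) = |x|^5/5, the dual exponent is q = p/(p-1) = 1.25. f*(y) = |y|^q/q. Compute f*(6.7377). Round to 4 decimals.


The conjugate exponent q satisfies 1/p + 1/q = 1.
p = 5, so q = 5/(5 - 1) = 1.25
|y|^q = 6.7377^1.25 = 10.8552
f*(6.7377) = 10.8552 / 1.25 = 8.6842


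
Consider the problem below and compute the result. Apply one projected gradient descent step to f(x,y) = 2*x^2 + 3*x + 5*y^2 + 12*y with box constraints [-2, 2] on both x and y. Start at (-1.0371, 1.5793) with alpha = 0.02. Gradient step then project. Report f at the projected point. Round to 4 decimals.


Step 1: Compute gradient at (-1.0371, 1.5793).
grad_x = 2*2*-1.0371 + 3 = -1.1484
grad_y = 2*5*1.5793 + 12 = 27.793
Step 2: Gradient step.
x_raw = -1.0371 - 0.02*-1.1484 = -1.0141
y_raw = 1.5793 - 0.02*27.793 = 1.0234
Step 3: Project onto [-2, 2].
x_proj = clip(-1.0141) = -1.0141
y_proj = clip(1.0234) = 1.0234
Step 4: Evaluate f.
f(-1.0141, 1.0234) = 16.533


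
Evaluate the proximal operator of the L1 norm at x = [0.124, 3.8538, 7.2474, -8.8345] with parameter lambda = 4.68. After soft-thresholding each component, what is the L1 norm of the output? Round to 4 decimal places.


Soft-thresholding with lambda = 4.68:
prox(0.124) = sign(0.124)*max(|0.124| - 4.68, 0) = 0.0
prox(3.8538) = sign(3.8538)*max(|3.8538| - 4.68, 0) = 0.0
prox(7.2474) = sign(7.2474)*max(|7.2474| - 4.68, 0) = 2.5674
prox(-8.8345) = sign(-8.8345)*max(|-8.8345| - 4.68, 0) = -4.1545
prox(x) = [0.0, 0.0, 2.5674, -4.1545]
||prox(x)||_1 = 0.0 + 0.0 + 2.5674 + 4.1545 = 6.7219


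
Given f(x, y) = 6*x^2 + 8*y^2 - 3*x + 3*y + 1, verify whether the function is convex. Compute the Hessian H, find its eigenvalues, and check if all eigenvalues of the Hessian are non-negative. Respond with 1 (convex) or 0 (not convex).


The Hessian of f(x,y) = 6*x^2 + 8*y^2 - 3*x + 3*y + 1 is:
H = [[12, 0], [0, 16]]
Trace = 12 + 16 = 28
Determinant = 12*16 - (0)^2 = 192
Discriminant = (28)^2 - 4*192 = 16.0
Eigenvalues: lambda_1 = 12.0, lambda_2 = 16.0
The function is convex.

1


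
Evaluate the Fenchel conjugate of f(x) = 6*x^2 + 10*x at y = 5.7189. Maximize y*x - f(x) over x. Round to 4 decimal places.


f*(y) = sup_x {y*x - a*x^2 - b*x} = sup_x {(y-b)*x - a*x^2}
FOC: (y - b) - 2a*x = 0 => x* = (y - b)/(2a)
x* = (5.7189 - 10)/(2*6) = -0.3568
f*(5.7189) = (y-b)^2/(4a) = (5.7189 - 10)^2/(4*6)
= 18.3278/24 = 0.7637


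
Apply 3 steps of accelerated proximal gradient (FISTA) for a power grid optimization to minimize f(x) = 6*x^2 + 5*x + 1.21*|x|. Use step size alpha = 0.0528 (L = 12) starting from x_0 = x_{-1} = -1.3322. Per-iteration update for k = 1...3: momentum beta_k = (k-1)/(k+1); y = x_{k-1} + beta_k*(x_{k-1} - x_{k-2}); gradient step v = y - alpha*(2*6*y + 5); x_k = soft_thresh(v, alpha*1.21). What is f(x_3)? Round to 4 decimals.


FISTA on f(x) = 6*x^2 + 5*x + 1.21*|x|
L = 12, alpha = 0.0528
Iteration 1: beta = 0.0, y = -1.3322 + 0.0*(-1.3322 + 1.3322) = -1.3322
  grad(y) = -10.9864, v = y - alpha*grad = -0.7521
  prox(v) = soft_thresh(-0.7521, 0.0639) = -0.6882
Iteration 2: beta = 0.3333, y = -0.6882 + 0.3333*(-0.6882 + 1.3322) = -0.4736
  grad(y) = -0.6829, v = y - alpha*grad = -0.4375
  prox(v) = soft_thresh(-0.4375, 0.0639) = -0.3736
Iteration 3: beta = 0.5, y = -0.3736 + 0.5*(-0.3736 + 0.6882) = -0.2163
  grad(y) = 2.4041, v = y - alpha*grad = -0.3433
  prox(v) = soft_thresh(-0.3433, 0.0639) = -0.2794
f(x_3) = 6*(-0.2794)^2 + 5*(-0.2794) + 1.21*|-0.2794| = -0.5905


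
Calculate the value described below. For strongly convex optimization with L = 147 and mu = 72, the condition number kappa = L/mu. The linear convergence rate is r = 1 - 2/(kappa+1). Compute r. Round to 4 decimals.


Step 1: Compute the condition number.
kappa = L/mu = 147/72 = 2.0417
Step 2: Compute the convergence rate.
r = 1 - 2/(kappa + 1) = 1 - 2*mu/(L + mu) = (L - mu)/(L + mu) = 75/219 = 0.3425


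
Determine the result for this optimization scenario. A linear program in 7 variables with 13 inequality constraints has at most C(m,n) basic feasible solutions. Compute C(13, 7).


Each vertex corresponds to some choice of n active constraints out of m, so the number of vertices is at most C(m, n) = m! / (n!(m-n)!).
m = 13, n = 7
Numerator: 13 * 12 * 11 * 10 * 9 * 8 * 7
Denominator: 7! = 5040
C(13, 7) = 1716


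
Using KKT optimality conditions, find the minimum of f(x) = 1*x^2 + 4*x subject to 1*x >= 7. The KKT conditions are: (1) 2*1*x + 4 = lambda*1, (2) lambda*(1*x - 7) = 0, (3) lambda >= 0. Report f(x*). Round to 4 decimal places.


Step 1: Try lambda = 0 (constraint inactive).
x_unc = -4/(2*1) = -2.0
Check: 1*-2.0 = -2.0 < 7 -- violated!
Step 2: Constraint must be active: 1*x = 7
x* = 7/1 = 7.0
lambda = (2*1*7.0 + 4)/1 = 18.0
Step 3: Compute optimal value.
f(x*) = 1*7.0^2 + 4*7.0 = 77.0


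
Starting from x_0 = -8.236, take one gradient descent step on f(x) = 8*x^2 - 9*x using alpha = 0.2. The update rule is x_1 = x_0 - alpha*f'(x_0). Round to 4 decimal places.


We compute the gradient at x_0 and apply the update.
f'(x) = 16*x - 9
f'(-8.236) = 16*-8.236 - 9 = -140.776
x_1 = -8.236 - 0.2*-140.776 = 19.9192


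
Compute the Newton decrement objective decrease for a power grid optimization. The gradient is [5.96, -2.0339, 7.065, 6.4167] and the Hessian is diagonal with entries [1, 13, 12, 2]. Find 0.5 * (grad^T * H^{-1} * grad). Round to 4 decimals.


Step 1: H is diagonal, so H^(-1) * g = [5.96, -0.1565, 0.5888, 3.2084].
Step 2: g^T H^(-1) g = sum_i g_i^2 / H_ii
  = (5.96)^2/1 + (-2.0339)^2/13 + (7.065)^2/12 + (6.4167)^2/2
  = 35.5216 + 0.3182 + 4.1595 + 20.587 = 60.5863
Step 3: Objective decrease = 0.5 * g^T H^(-1) g = 30.2932


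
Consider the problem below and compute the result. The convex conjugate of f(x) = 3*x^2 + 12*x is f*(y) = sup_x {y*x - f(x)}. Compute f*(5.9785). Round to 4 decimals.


f*(y) = sup_x {y*x - a*x^2 - b*x} = sup_x {(y-b)*x - a*x^2}
FOC: (y - b) - 2a*x = 0 => x* = (y - b)/(2a)
x* = (5.9785 - 12)/(2*3) = -1.0036
f*(5.9785) = (y-b)^2/(4a) = (5.9785 - 12)^2/(4*3)
= 36.2585/12 = 3.0215


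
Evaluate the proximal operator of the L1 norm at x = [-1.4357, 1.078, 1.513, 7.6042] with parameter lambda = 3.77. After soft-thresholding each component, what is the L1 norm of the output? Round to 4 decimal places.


Soft-thresholding with lambda = 3.77:
prox(-1.4357) = sign(-1.4357)*max(|-1.4357| - 3.77, 0) = 0.0
prox(1.078) = sign(1.078)*max(|1.078| - 3.77, 0) = 0.0
prox(1.513) = sign(1.513)*max(|1.513| - 3.77, 0) = 0.0
prox(7.6042) = sign(7.6042)*max(|7.6042| - 3.77, 0) = 3.8342
prox(x) = [0.0, 0.0, 0.0, 3.8342]
||prox(x)||_1 = 0.0 + 0.0 + 0.0 + 3.8342 = 3.8342


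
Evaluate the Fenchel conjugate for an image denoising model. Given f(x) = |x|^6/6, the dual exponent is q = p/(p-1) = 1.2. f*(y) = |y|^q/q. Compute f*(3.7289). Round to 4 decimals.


The conjugate exponent q satisfies 1/p + 1/q = 1.
p = 6, so q = 6/(6 - 1) = 1.2
|y|^q = 3.7289^1.2 = 4.8517
f*(3.7289) = 4.8517 / 1.2 = 4.0431


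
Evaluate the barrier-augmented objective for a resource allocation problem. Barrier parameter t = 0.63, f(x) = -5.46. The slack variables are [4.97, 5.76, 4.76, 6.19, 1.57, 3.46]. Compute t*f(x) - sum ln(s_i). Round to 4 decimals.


Step 1: Compute log-barrier.
ln values: [1.6034, 1.7509, 1.5602, 1.8229, 0.4511, 1.2413]
phi = -(1.6034 + 1.7509 + 1.5602 + 1.8229 + 0.4511 + 1.2413) = -8.4299
Step 2: Compute augmented objective.
t*f(x) = 0.63*-5.46 = -3.4398
Total = -3.4398 - 8.4299 = -11.8697


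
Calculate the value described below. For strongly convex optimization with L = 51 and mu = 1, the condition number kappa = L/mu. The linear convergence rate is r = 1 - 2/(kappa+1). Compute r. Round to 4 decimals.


Step 1: Compute the condition number.
kappa = L/mu = 51/1 = 51.0
Step 2: Compute the convergence rate.
r = 1 - 2/(kappa + 1) = 1 - 2*mu/(L + mu) = (L - mu)/(L + mu) = 50/52 = 0.9615


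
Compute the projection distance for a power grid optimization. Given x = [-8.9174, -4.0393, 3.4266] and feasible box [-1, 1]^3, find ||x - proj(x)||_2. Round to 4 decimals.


Project each component onto [-1, 1].
clip(-8.9174) = -1.0, clip(-4.0393) = -1.0, clip(3.4266) = 1.0
Projection = [-1.0, -1.0, 1.0]
Squared diffs: [62.6852, 9.2373, 5.8884]
Distance = sqrt(77.8109) = 8.8211


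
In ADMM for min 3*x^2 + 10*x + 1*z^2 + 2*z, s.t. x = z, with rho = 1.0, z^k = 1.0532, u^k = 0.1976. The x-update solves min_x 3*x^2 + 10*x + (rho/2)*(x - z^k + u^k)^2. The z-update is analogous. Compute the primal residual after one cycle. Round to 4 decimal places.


ADMM iteration with rho = 1.0, z^k = 1.0532, u^k = 0.1976
Step 1: x-update.
Minimize 3*x^2 + 10*x + (1.0/2)*(x - 1.0532 + 0.1976)^2
FOC: (2*3 + 1.0)*x = -10 + 1.0*(1.0532 - 0.1976)
x^{k+1} = -1.3063
Step 2: z-update.
Minimize 1*z^2 + 2*z + (1.0/2)*(-1.3063 - z + 0.1976)^2
FOC: (2*1 + 1.0)*z = -2 + 1.0*(-1.3063 + 0.1976)
z^{k+1} = -1.0362
Step 3: u-update.
u^{k+1} = 0.1976 - 1.3063 + 1.0362 = -0.0725
Step 4: Primal residual = |-1.3063 + 1.0362| = 0.2701


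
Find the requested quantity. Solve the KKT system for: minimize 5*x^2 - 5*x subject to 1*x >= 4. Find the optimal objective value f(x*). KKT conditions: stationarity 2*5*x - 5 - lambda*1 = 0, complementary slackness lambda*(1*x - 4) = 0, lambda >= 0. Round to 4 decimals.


Step 1: Try lambda = 0 (constraint inactive).
x_unc = 5/(2*5) = 0.5
Check: 1*0.5 = 0.5 < 4 -- violated!
Step 2: Constraint must be active: 1*x = 4
x* = 4/1 = 4.0
lambda = (2*5*4.0 - 5)/1 = 35.0
Step 3: Compute optimal value.
f(x*) = 5*4.0^2 - 5*4.0 = 60.0


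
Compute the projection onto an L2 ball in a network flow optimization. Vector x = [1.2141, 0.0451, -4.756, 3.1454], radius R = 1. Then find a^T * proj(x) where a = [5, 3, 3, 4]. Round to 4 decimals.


Step 1: Compute ||x|| (intermediates to 6 decimals).
||x|| = sqrt(1.2141^2 + 0.0451^2 + (-4.756)^2 + 3.1454^2) = 5.830021
Step 2: Project.
Since ||x|| > R, scale = R/||x|| = 1/5.830021 = 0.171526, proj(x) = scale * x
proj(x) = [0.20825, 0.007736, -0.815778, 0.539518]
Step 3: Dot product.
a^T * proj(x) = 5*0.20825 + 3*0.007736 + 3*(-0.815778) + 4*0.539518 = 0.7752


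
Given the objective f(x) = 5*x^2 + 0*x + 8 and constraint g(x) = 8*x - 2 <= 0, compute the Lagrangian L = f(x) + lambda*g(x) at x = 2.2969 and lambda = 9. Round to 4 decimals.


Step 1: Evaluate f(x).
f(2.2969) = 5*2.2969^2 + 0*2.2969 + 8 = 34.3787
Step 2: Evaluate g(x).
g(2.2969) = 8*2.2969 - 2 = 16.3752
Step 3: Compute Lagrangian.
L = 34.3787 + 9*16.3752 = 181.7555


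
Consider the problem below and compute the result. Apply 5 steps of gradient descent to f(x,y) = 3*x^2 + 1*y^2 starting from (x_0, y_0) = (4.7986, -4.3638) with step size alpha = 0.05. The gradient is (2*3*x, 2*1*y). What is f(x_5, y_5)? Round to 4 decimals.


Gradient descent on f(x,y) = 3*x^2 + 1*y^2.
Starting point: (4.7986, -4.3638), alpha = 0.05
Step 1: grad_x = 2*3*4.7986 = 28.7916, grad_y = 2*1*-4.3638 = -8.7276
  x_1 = 4.7986 - 0.05*28.7916 = 3.359
  y_1 = -4.3638 - 0.05*-8.7276 = -3.9274
Step 2: grad_x = 2*3*3.359 = 20.1541, grad_y = 2*1*-3.9274 = -7.8548
  x_2 = 3.359 - 0.05*20.1541 = 2.3513
  y_2 = -3.9274 - 0.05*-7.8548 = -3.5347
Step 3: grad_x = 2*3*2.3513 = 14.1079, grad_y = 2*1*-3.5347 = -7.0694
  x_3 = 2.3513 - 0.05*14.1079 = 1.6459
  y_3 = -3.5347 - 0.05*-7.0694 = -3.1812
Step 4: grad_x = 2*3*1.6459 = 9.8755, grad_y = 2*1*-3.1812 = -6.3624
  x_4 = 1.6459 - 0.05*9.8755 = 1.1521
  y_4 = -3.1812 - 0.05*-6.3624 = -2.8631
Step 5: grad_x = 2*3*1.1521 = 6.9129, grad_y = 2*1*-2.8631 = -5.7262
  x_5 = 1.1521 - 0.05*6.9129 = 0.8065
  y_5 = -2.8631 - 0.05*-5.7262 = -2.5768
f(0.8065, -2.5768) = 3*0.8065^2 + 1*(-2.5768)^2 = 8.5911


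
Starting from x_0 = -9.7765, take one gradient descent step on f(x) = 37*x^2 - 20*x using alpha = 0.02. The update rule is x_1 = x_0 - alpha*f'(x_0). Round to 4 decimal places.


We compute the gradient at x_0 and apply the update.
f'(x) = 74*x - 20
f'(-9.7765) = 74*-9.7765 - 20 = -743.461
x_1 = -9.7765 - 0.02*-743.461 = 5.0927


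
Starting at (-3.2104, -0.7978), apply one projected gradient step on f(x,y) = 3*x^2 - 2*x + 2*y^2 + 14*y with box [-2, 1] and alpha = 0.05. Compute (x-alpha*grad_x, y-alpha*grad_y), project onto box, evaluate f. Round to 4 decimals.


Step 1: Compute gradient at (-3.2104, -0.7978).
grad_x = 2*3*-3.2104 - 2 = -21.2624
grad_y = 2*2*-0.7978 + 14 = 10.8088
Step 2: Gradient step.
x_raw = -3.2104 - 0.05*-21.2624 = -2.1473
y_raw = -0.7978 - 0.05*10.8088 = -1.3382
Step 3: Project onto [-2, 1].
x_proj = clip(-2.1473) = -2.0
y_proj = clip(-1.3382) = -1.3382
Step 4: Evaluate f.
f(-2.0, -1.3382) = 0.8464


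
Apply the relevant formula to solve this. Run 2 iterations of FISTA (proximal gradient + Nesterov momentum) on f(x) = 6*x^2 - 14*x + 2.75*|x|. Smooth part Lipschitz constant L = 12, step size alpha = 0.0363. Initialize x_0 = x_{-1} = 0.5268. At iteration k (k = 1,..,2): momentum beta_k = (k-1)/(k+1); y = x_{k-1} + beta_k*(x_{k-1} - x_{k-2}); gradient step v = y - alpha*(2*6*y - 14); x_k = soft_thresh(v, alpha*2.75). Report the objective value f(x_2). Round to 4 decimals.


FISTA on f(x) = 6*x^2 - 14*x + 2.75*|x|
L = 12, alpha = 0.0363
Iteration 1: beta = 0.0, y = 0.5268 + 0.0*(0.5268 - 0.5268) = 0.5268
  grad(y) = -7.6784, v = y - alpha*grad = 0.8055
  prox(v) = soft_thresh(0.8055, 0.0998) = 0.7057
Iteration 2: beta = 0.3333, y = 0.7057 + 0.3333*(0.7057 - 0.5268) = 0.7653
  grad(y) = -4.816, v = y - alpha*grad = 0.9402
  prox(v) = soft_thresh(0.9402, 0.0998) = 0.8403
f(x_2) = 6*0.8403^2 - 14*0.8403 + 2.75*|0.8403| = -5.2168


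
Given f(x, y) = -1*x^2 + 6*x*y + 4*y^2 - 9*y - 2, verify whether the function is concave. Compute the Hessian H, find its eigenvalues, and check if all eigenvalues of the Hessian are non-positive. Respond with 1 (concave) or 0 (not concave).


The Hessian of f(x,y) = -1*x^2 + 6*x*y + 4*y^2 - 9*y - 2 is:
H = [[-2, 6], [6, 8]]
Trace = -2 + 8 = 6
Determinant = -2*8 - (6)^2 = -52
Discriminant = (6)^2 - 4*-52 = 244.0
Eigenvalues: lambda_1 = -4.8102, lambda_2 = 10.8102
The function is not concave.

0


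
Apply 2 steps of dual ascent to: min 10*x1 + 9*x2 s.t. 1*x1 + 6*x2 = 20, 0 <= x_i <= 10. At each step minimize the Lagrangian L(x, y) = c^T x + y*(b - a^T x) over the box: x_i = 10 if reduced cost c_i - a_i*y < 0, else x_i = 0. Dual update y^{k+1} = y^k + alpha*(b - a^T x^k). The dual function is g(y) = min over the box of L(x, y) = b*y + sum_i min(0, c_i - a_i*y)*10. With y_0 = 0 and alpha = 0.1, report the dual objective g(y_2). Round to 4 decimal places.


Dual ascent for LP: min 10*x1 + 9*x2, 1*x1 + 6*x2 = 20, 0 <= x_i <= 10
Step 1: y^k = 0.0, reduced costs: (10.0, 9.0)
  x^k = (0.0, 0.0), subgradient = b - a^T x = 20.0
  y^{k+1} = 0.0 + 0.1*20.0 = 2.0
Step 2: y^k = 2.0, reduced costs: (8.0, -3.0)
  x^k = (0.0, 10.0), subgradient = b - a^T x = -40.0
  y^{k+1} = 2.0 + 0.1*-40.0 = -2.0
Dual objective at y_2 = -2.0: reduced costs (12.0, 21.0), box minimizer x = (0.0, 0.0)
g(y_2) = b*y + (c1 - a1*y)*x1 + (c2 - a2*y)*x2 = 20*(-2.0) + 12.0*0.0 + 21.0*0.0 = -40.0 + 0.0 + 0.0 = -40.0


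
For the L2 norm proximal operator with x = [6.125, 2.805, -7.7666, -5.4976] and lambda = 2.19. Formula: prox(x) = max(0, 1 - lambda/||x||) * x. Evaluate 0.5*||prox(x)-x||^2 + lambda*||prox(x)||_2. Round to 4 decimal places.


Step 1: Compute ||x||.
||x|| = 11.6588
Step 2: Compute scaling factor.
scale = max(0, 1 - 2.19/11.6588) = 0.8122
Step 3: prox(x) = [4.9745, 2.2781, -6.3077, -4.4649]
||prox(x)|| = 9.4688
Step 4: Proximal objective.
0.5*||prox-x||^2 = 2.3981
lambda*||prox|| = 20.7367
Total = 23.1347


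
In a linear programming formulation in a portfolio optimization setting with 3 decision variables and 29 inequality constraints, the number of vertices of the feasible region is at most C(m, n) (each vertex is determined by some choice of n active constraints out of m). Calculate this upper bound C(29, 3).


Each vertex corresponds to some choice of n active constraints out of m, so the number of vertices is at most C(m, n) = m! / (n!(m-n)!).
m = 29, n = 3
Numerator: 29 * 28 * 27
Denominator: 3! = 6
C(29, 3) = 3654


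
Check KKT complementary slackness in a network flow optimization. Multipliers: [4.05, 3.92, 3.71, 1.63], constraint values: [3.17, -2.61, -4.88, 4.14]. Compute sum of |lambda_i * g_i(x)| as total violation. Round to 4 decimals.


KKT complementary slackness check:
lambda_1 * g_1 = 4.05 * 3.17 = 12.8385
lambda_2 * g_2 = 3.92 * -2.61 = -10.2312
lambda_3 * g_3 = 3.71 * -4.88 = -18.1048
lambda_4 * g_4 = 1.63 * 4.14 = 6.7482
Total violation = 12.8385 + 10.2312 + 18.1048 + 6.7482 = 47.9227


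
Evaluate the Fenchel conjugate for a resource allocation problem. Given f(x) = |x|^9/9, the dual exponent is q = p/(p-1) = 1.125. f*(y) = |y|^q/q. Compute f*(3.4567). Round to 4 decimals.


The conjugate exponent q satisfies 1/p + 1/q = 1.
p = 9, so q = 9/(9 - 1) = 1.125
|y|^q = 3.4567^1.125 = 4.0364
f*(3.4567) = 4.0364 / 1.125 = 3.5879


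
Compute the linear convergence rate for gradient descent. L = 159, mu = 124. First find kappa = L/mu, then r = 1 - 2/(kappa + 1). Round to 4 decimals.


Step 1: Compute the condition number.
kappa = L/mu = 159/124 = 1.2823
Step 2: Compute the convergence rate.
r = 1 - 2/(kappa + 1) = 1 - 2*mu/(L + mu) = (L - mu)/(L + mu) = 35/283 = 0.1237


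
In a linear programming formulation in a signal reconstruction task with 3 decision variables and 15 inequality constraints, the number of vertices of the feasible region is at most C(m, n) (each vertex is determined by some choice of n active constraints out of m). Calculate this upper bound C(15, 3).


Each vertex corresponds to some choice of n active constraints out of m, so the number of vertices is at most C(m, n) = m! / (n!(m-n)!).
m = 15, n = 3
Numerator: 15 * 14 * 13
Denominator: 3! = 6
C(15, 3) = 455


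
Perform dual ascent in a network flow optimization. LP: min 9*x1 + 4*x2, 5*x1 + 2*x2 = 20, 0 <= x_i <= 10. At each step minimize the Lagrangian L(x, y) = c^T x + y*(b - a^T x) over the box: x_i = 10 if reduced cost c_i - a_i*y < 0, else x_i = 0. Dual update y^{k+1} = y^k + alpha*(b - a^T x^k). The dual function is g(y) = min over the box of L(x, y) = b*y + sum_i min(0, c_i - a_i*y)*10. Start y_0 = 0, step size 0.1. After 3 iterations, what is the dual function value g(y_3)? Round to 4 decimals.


Dual ascent for LP: min 9*x1 + 4*x2, 5*x1 + 2*x2 = 20, 0 <= x_i <= 10
Step 1: y^k = 0.0, reduced costs: (9.0, 4.0)
  x^k = (0.0, 0.0), subgradient = b - a^T x = 20.0
  y^{k+1} = 0.0 + 0.1*20.0 = 2.0
Step 2: y^k = 2.0, reduced costs: (-1.0, 0.0)
  x^k = (10.0, 0.0), subgradient = b - a^T x = -30.0
  y^{k+1} = 2.0 + 0.1*-30.0 = -1.0
Step 3: y^k = -1.0, reduced costs: (14.0, 6.0)
  x^k = (0.0, 0.0), subgradient = b - a^T x = 20.0
  y^{k+1} = -1.0 + 0.1*20.0 = 1.0
Dual objective at y_3 = 1.0: reduced costs (4.0, 2.0), box minimizer x = (0.0, 0.0)
g(y_3) = b*y + (c1 - a1*y)*x1 + (c2 - a2*y)*x2 = 20*1.0 + 4.0*0.0 + 2.0*0.0 = 20.0 + 0.0 + 0.0 = 20.0


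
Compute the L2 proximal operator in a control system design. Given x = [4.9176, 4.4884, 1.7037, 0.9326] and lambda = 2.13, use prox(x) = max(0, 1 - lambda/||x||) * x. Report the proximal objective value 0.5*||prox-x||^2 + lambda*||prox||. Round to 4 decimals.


Step 1: Compute ||x||.
||x|| = 6.9355
Step 2: Compute scaling factor.
scale = max(0, 1 - 2.13/6.9355) = 0.6929
Step 3: prox(x) = [3.4073, 3.1099, 1.1805, 0.6462]
||prox(x)|| = 4.8055
Step 4: Proximal objective.
0.5*||prox-x||^2 = 2.2685
lambda*||prox|| = 10.2357
Total = 12.5041


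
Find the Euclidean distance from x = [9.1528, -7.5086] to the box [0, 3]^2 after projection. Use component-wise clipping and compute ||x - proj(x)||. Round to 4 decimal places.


Project each component onto [0, 3].
clip(9.1528) = 3.0, clip(-7.5086) = 0.0
Projection = [3.0, 0.0]
Squared diffs: [37.8569, 56.3791]
Distance = sqrt(94.236) = 9.7075


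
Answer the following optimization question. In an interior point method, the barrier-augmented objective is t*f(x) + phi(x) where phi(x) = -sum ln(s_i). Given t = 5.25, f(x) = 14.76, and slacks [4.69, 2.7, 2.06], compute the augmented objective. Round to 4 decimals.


Step 1: Compute log-barrier.
ln values: [1.5454, 0.9933, 0.7227]
phi = -(1.5454 + 0.9933 + 0.7227) = -3.2614
Step 2: Compute augmented objective.
t*f(x) = 5.25*14.76 = 77.49
Total = 77.49 - 3.2614 = 74.2286


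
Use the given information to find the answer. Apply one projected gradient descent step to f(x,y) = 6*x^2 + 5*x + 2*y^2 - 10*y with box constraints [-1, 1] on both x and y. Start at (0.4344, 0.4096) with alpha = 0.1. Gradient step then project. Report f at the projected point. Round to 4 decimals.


Step 1: Compute gradient at (0.4344, 0.4096).
grad_x = 2*6*0.4344 + 5 = 10.2128
grad_y = 2*2*0.4096 - 10 = -8.3616
Step 2: Gradient step.
x_raw = 0.4344 - 0.1*10.2128 = -0.5869
y_raw = 0.4096 - 0.1*-8.3616 = 1.2458
Step 3: Project onto [-1, 1].
x_proj = clip(-0.5869) = -0.5869
y_proj = clip(1.2458) = 1.0
Step 4: Evaluate f.
f(-0.5869, 1.0) = -8.8678


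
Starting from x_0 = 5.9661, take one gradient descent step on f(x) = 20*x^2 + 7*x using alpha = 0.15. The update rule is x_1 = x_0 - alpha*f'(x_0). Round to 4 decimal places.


We compute the gradient at x_0 and apply the update.
f'(x) = 40*x + 7
f'(5.9661) = 40*5.9661 + 7 = 245.644
x_1 = 5.9661 - 0.15*245.644 = -30.8805


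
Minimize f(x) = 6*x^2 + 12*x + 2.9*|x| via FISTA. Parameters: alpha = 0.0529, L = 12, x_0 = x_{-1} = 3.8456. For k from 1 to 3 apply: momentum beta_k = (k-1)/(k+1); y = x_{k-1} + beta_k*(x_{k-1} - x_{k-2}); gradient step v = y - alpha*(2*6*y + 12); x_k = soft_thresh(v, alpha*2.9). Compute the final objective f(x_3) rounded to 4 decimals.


FISTA on f(x) = 6*x^2 + 12*x + 2.9*|x|
L = 12, alpha = 0.0529
Iteration 1: beta = 0.0, y = 3.8456 + 0.0*(3.8456 - 3.8456) = 3.8456
  grad(y) = 58.1472, v = y - alpha*grad = 0.7696
  prox(v) = soft_thresh(0.7696, 0.1534) = 0.6162
Iteration 2: beta = 0.3333, y = 0.6162 + 0.3333*(0.6162 - 3.8456) = -0.4603
  grad(y) = 6.4768, v = y - alpha*grad = -0.8029
  prox(v) = soft_thresh(-0.8029, 0.1534) = -0.6495
Iteration 3: beta = 0.5, y = -0.6495 + 0.5*(-0.6495 - 0.6162) = -1.2823
  grad(y) = -3.3878, v = y - alpha*grad = -1.1031
  prox(v) = soft_thresh(-1.1031, 0.1534) = -0.9497
f(x_3) = 6*(-0.9497)^2 + 12*(-0.9497) + 2.9*|-0.9497| = -3.2307


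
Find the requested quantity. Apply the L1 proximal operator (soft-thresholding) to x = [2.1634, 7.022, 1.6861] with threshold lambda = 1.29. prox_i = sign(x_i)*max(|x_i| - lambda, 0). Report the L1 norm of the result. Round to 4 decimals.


Soft-thresholding with lambda = 1.29:
prox(2.1634) = sign(2.1634)*max(|2.1634| - 1.29, 0) = 0.8734
prox(7.022) = sign(7.022)*max(|7.022| - 1.29, 0) = 5.732
prox(1.6861) = sign(1.6861)*max(|1.6861| - 1.29, 0) = 0.3961
prox(x) = [0.8734, 5.732, 0.3961]
||prox(x)||_1 = 0.8734 + 5.732 + 0.3961 = 7.0015


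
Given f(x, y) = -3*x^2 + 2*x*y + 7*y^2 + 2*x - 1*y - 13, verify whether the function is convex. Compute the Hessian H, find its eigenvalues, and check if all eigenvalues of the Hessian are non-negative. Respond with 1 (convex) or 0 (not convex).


The Hessian of f(x,y) = -3*x^2 + 2*x*y + 7*y^2 + 2*x - 1*y - 13 is:
H = [[-6, 2], [2, 14]]
Trace = -6 + 14 = 8
Determinant = -6*14 - (2)^2 = -88
Discriminant = (8)^2 - 4*-88 = 416.0
Eigenvalues: lambda_1 = -6.198, lambda_2 = 14.198
The function is not convex.

0


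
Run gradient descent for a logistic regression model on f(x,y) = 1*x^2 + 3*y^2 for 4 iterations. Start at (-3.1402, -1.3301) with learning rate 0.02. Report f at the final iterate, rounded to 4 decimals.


Gradient descent on f(x,y) = 1*x^2 + 3*y^2.
Starting point: (-3.1402, -1.3301), alpha = 0.02
Step 1: grad_x = 2*1*-3.1402 = -6.2804, grad_y = 2*3*-1.3301 = -7.9806
  x_1 = -3.1402 - 0.02*-6.2804 = -3.0146
  y_1 = -1.3301 - 0.02*-7.9806 = -1.1705
Step 2: grad_x = 2*1*-3.0146 = -6.0292, grad_y = 2*3*-1.1705 = -7.0229
  x_2 = -3.0146 - 0.02*-6.0292 = -2.894
  y_2 = -1.1705 - 0.02*-7.0229 = -1.03
Step 3: grad_x = 2*1*-2.894 = -5.788, grad_y = 2*3*-1.03 = -6.1802
  x_3 = -2.894 - 0.02*-5.788 = -2.7782
  y_3 = -1.03 - 0.02*-6.1802 = -0.9064
Step 4: grad_x = 2*1*-2.7782 = -5.5565, grad_y = 2*3*-0.9064 = -5.4386
  x_4 = -2.7782 - 0.02*-5.5565 = -2.6671
  y_4 = -0.9064 - 0.02*-5.4386 = -0.7977
f(-2.6671, -0.7977) = 1*(-2.6671)^2 + 3*(-0.7977)^2 = 9.0223


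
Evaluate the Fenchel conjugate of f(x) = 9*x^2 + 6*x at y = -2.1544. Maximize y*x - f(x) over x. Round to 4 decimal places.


f*(y) = sup_x {y*x - a*x^2 - b*x} = sup_x {(y-b)*x - a*x^2}
FOC: (y - b) - 2a*x = 0 => x* = (y - b)/(2a)
x* = (-2.1544 - 6)/(2*9) = -0.453
f*(-2.1544) = (y-b)^2/(4a) = (-2.1544 - 6)^2/(4*9)
= 66.4942/36 = 1.8471


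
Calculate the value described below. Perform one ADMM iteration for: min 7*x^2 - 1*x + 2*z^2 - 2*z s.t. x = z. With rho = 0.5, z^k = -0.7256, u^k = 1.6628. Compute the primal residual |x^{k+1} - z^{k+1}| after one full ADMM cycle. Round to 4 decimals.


ADMM iteration with rho = 0.5, z^k = -0.7256, u^k = 1.6628
Step 1: x-update.
Minimize 7*x^2 - 1*x + (0.5/2)*(x + 0.7256 + 1.6628)^2
FOC: (2*7 + 0.5)*x = 1 + 0.5*(-0.7256 - 1.6628)
x^{k+1} = -0.0134
Step 2: z-update.
Minimize 2*z^2 - 2*z + (0.5/2)*(-0.0134 - z + 1.6628)^2
FOC: (2*2 + 0.5)*z = 2 + 0.5*(-0.0134 + 1.6628)
z^{k+1} = 0.6277
Step 3: u-update.
u^{k+1} = 1.6628 - 0.0134 - 0.6277 = 1.0217
Step 4: Primal residual = |-0.0134 - 0.6277| = 0.6411


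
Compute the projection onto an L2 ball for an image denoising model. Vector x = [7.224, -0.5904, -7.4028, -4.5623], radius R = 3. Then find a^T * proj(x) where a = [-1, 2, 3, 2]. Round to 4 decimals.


Step 1: Compute ||x|| (intermediates to 6 decimals).
||x|| = sqrt(7.224^2 + (-0.5904)^2 + (-7.4028)^2 + (-4.5623)^2) = 11.32037
Step 2: Project.
Since ||x|| > R, scale = R/||x|| = 3/11.32037 = 0.265009, proj(x) = scale * x
proj(x) = [1.914425, -0.156461, -1.961809, -1.209051]
Step 3: Dot product.
a^T * proj(x) = -1*1.914425 + 2*(-0.156461) + 3*(-1.961809) + 2*(-1.209051) = -10.5309


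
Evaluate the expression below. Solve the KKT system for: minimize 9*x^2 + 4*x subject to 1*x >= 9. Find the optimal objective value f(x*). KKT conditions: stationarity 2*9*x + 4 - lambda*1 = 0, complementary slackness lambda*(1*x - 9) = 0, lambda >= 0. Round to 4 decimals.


Step 1: Try lambda = 0 (constraint inactive).
x_unc = -4/(2*9) = -0.2222
Check: 1*-0.2222 = -0.2222 < 9 -- violated!
Step 2: Constraint must be active: 1*x = 9
x* = 9/1 = 9.0
lambda = (2*9*9.0 + 4)/1 = 166.0
Step 3: Compute optimal value.
f(x*) = 9*9.0^2 + 4*9.0 = 765.0


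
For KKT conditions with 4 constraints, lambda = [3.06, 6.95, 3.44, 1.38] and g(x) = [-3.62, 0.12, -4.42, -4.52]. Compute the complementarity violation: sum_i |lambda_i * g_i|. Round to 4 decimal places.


KKT complementary slackness check:
lambda_1 * g_1 = 3.06 * -3.62 = -11.0772
lambda_2 * g_2 = 6.95 * 0.12 = 0.834
lambda_3 * g_3 = 3.44 * -4.42 = -15.2048
lambda_4 * g_4 = 1.38 * -4.52 = -6.2376
Total violation = 11.0772 + 0.834 + 15.2048 + 6.2376 = 33.3536


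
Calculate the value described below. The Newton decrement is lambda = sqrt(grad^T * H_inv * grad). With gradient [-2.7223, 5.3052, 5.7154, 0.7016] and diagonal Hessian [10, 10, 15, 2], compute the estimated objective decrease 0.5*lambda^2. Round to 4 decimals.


Step 1: H is diagonal, so H^(-1) * g = [-0.2722, 0.5305, 0.381, 0.3508].
Step 2: g^T H^(-1) g = sum_i g_i^2 / H_ii
  = (-2.7223)^2/10 + (5.3052)^2/10 + (5.7154)^2/15 + (0.7016)^2/2
  = 0.7411 + 2.8145 + 2.1777 + 0.2461 = 5.9794
Step 3: Objective decrease = 0.5 * g^T H^(-1) g = 2.9897


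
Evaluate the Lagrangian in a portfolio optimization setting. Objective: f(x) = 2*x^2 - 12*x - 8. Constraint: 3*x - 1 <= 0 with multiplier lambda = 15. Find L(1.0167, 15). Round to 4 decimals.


Step 1: Evaluate f(x).
f(1.0167) = 2*1.0167^2 - 12*1.0167 - 8 = -18.133
Step 2: Evaluate g(x).
g(1.0167) = 3*1.0167 - 1 = 2.0501
Step 3: Compute Lagrangian.
L = -18.133 + 15*2.0501 = 12.6185


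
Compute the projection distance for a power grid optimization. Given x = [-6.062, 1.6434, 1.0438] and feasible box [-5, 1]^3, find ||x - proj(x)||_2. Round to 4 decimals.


Project each component onto [-5, 1].
clip(-6.062) = -5.0, clip(1.6434) = 1.0, clip(1.0438) = 1.0
Projection = [-5.0, 1.0, 1.0]
Squared diffs: [1.1278, 0.414, 0.0019]
Distance = sqrt(1.5437) = 1.2425


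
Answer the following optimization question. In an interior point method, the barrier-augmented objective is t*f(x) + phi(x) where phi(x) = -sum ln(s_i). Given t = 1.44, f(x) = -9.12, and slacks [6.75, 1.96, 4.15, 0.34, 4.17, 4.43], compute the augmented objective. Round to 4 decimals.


Step 1: Compute log-barrier.
ln values: [1.9095, 0.6729, 1.4231, -1.0788, 1.4279, 1.4884]
phi = -(1.9095 + 0.6729 + 1.4231 - 1.0788 + 1.4279 + 1.4884) = -5.8431
Step 2: Compute augmented objective.
t*f(x) = 1.44*-9.12 = -13.1328
Total = -13.1328 - 5.8431 = -18.9759


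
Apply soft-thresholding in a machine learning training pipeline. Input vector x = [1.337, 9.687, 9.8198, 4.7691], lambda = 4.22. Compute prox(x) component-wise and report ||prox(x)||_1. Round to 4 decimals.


Soft-thresholding with lambda = 4.22:
prox(1.337) = sign(1.337)*max(|1.337| - 4.22, 0) = 0.0
prox(9.687) = sign(9.687)*max(|9.687| - 4.22, 0) = 5.467
prox(9.8198) = sign(9.8198)*max(|9.8198| - 4.22, 0) = 5.5998
prox(4.7691) = sign(4.7691)*max(|4.7691| - 4.22, 0) = 0.5491
prox(x) = [0.0, 5.467, 5.5998, 0.5491]
||prox(x)||_1 = 0.0 + 5.467 + 5.5998 + 0.5491 = 11.6159


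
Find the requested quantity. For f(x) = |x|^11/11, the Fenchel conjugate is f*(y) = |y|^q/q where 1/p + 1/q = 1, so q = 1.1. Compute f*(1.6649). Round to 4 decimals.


The conjugate exponent q satisfies 1/p + 1/q = 1.
p = 11, so q = 11/(11 - 1) = 1.1
|y|^q = 1.6649^1.1 = 1.752
f*(1.6649) = 1.752 / 1.1 = 1.5927


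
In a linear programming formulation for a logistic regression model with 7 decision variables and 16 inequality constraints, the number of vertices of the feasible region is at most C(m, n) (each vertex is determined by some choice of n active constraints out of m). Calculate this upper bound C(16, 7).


Each vertex corresponds to some choice of n active constraints out of m, so the number of vertices is at most C(m, n) = m! / (n!(m-n)!).
m = 16, n = 7
Numerator: 16 * 15 * 14 * 13 * 12 * 11 * 10
Denominator: 7! = 5040
C(16, 7) = 11440


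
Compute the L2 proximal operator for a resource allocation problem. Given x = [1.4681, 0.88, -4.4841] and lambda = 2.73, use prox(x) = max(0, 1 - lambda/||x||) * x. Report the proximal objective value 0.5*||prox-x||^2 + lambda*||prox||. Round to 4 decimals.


Step 1: Compute ||x||.
||x|| = 4.7997
Step 2: Compute scaling factor.
scale = max(0, 1 - 2.73/4.7997) = 0.4312
Step 3: prox(x) = [0.6331, 0.3795, -1.9336]
||prox(x)|| = 2.0697
Step 4: Proximal objective.
0.5*||prox-x||^2 = 3.7265
lambda*||prox|| = 5.6503
Total = 9.3767


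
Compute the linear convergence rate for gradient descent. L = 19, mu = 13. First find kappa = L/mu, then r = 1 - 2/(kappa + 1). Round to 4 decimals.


Step 1: Compute the condition number.
kappa = L/mu = 19/13 = 1.4615
Step 2: Compute the convergence rate.
r = 1 - 2/(kappa + 1) = 1 - 2*mu/(L + mu) = (L - mu)/(L + mu) = 6/32 = 0.1875


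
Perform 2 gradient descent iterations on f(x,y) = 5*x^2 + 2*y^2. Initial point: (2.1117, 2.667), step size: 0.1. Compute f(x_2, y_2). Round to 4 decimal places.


Gradient descent on f(x,y) = 5*x^2 + 2*y^2.
Starting point: (2.1117, 2.667), alpha = 0.1
Step 1: grad_x = 2*5*2.1117 = 21.117, grad_y = 2*2*2.667 = 10.668
  x_1 = 2.1117 - 0.1*21.117 = 0.0
  y_1 = 2.667 - 0.1*10.668 = 1.6002
Step 2: grad_x = 2*5*0.0 = 0.0, grad_y = 2*2*1.6002 = 6.4008
  x_2 = 0.0 - 0.1*0.0 = 0.0
  y_2 = 1.6002 - 0.1*6.4008 = 0.9601
f(0.0, 0.9601) = 5*0.0^2 + 2*0.9601^2 = 1.8437


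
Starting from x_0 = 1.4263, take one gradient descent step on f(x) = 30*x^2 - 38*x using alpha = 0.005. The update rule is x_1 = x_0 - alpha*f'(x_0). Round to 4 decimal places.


We compute the gradient at x_0 and apply the update.
f'(x) = 60*x - 38
f'(1.4263) = 60*1.4263 - 38 = 47.578
x_1 = 1.4263 - 0.005*47.578 = 1.1884


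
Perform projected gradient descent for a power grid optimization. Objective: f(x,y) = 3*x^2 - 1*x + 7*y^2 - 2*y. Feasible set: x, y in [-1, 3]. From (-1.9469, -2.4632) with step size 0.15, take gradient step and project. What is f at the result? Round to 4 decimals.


Step 1: Compute gradient at (-1.9469, -2.4632).
grad_x = 2*3*-1.9469 - 1 = -12.6814
grad_y = 2*7*-2.4632 - 2 = -36.4848
Step 2: Gradient step.
x_raw = -1.9469 - 0.15*-12.6814 = -0.0447
y_raw = -2.4632 - 0.15*-36.4848 = 3.0095
Step 3: Project onto [-1, 3].
x_proj = clip(-0.0447) = -0.0447
y_proj = clip(3.0095) = 3.0
Step 4: Evaluate f.
f(-0.0447, 3.0) = 57.0507


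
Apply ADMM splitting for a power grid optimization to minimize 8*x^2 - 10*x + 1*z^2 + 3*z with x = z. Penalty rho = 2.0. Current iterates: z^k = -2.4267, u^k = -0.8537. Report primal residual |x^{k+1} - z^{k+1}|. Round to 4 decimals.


ADMM iteration with rho = 2.0, z^k = -2.4267, u^k = -0.8537
Step 1: x-update.
Minimize 8*x^2 - 10*x + (2.0/2)*(x + 2.4267 - 0.8537)^2
FOC: (2*8 + 2.0)*x = 10 + 2.0*(-2.4267 + 0.8537)
x^{k+1} = 0.3808
Step 2: z-update.
Minimize 1*z^2 + 3*z + (2.0/2)*(0.3808 - z - 0.8537)^2
FOC: (2*1 + 2.0)*z = -3 + 2.0*(0.3808 - 0.8537)
z^{k+1} = -0.9865
Step 3: u-update.
u^{k+1} = -0.8537 + 0.3808 + 0.9865 = 0.5135
Step 4: Primal residual = |0.3808 + 0.9865| = 1.3672


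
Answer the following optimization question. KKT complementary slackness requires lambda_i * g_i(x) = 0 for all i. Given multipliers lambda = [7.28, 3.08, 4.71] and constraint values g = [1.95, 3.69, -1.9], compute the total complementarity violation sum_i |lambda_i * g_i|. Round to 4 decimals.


KKT complementary slackness check:
lambda_1 * g_1 = 7.28 * 1.95 = 14.196
lambda_2 * g_2 = 3.08 * 3.69 = 11.3652
lambda_3 * g_3 = 4.71 * -1.9 = -8.949
Total violation = 14.196 + 11.3652 + 8.949 = 34.5102


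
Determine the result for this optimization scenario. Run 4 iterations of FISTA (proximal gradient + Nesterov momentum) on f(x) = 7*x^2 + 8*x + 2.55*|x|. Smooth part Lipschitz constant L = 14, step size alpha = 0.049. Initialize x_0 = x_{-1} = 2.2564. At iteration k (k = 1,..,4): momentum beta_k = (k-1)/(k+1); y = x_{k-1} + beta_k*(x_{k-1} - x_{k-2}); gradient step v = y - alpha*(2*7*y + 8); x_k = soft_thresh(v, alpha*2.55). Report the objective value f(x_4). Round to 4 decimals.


FISTA on f(x) = 7*x^2 + 8*x + 2.55*|x|
L = 14, alpha = 0.049
Iteration 1: beta = 0.0, y = 2.2564 + 0.0*(2.2564 - 2.2564) = 2.2564
  grad(y) = 39.5896, v = y - alpha*grad = 0.3165
  prox(v) = soft_thresh(0.3165, 0.125) = 0.1916
Iteration 2: beta = 0.3333, y = 0.1916 + 0.3333*(0.1916 - 2.2564) = -0.4967
  grad(y) = 1.0459, v = y - alpha*grad = -0.548
  prox(v) = soft_thresh(-0.548, 0.125) = -0.423
Iteration 3: beta = 0.5, y = -0.423 + 0.5*(-0.423 - 0.1916) = -0.7303
  grad(y) = -2.2243, v = y - alpha*grad = -0.6213
  prox(v) = soft_thresh(-0.6213, 0.125) = -0.4964
Iteration 4: beta = 0.6, y = -0.4964 + 0.6*(-0.4964 + 0.423) = -0.5404
  grad(y) = 0.4347, v = y - alpha*grad = -0.5617
  prox(v) = soft_thresh(-0.5617, 0.125) = -0.4367
f(x_4) = 7*(-0.4367)^2 + 8*(-0.4367) + 2.55*|-0.4367| = -1.045


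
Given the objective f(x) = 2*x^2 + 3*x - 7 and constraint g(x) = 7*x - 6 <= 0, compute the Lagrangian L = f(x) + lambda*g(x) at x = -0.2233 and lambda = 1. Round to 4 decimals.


Step 1: Evaluate f(x).
f(-0.2233) = 2*(-0.2233)^2 + 3*(-0.2233) - 7 = -7.5702
Step 2: Evaluate g(x).
g(-0.2233) = 7*-0.2233 - 6 = -7.5631
Step 3: Compute Lagrangian.
L = -7.5702 + 1*-7.5631 = -15.1333


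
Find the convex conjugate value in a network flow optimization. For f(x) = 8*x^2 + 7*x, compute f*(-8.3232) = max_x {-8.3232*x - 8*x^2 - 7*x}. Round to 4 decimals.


f*(y) = sup_x {y*x - a*x^2 - b*x} = sup_x {(y-b)*x - a*x^2}
FOC: (y - b) - 2a*x = 0 => x* = (y - b)/(2a)
x* = (-8.3232 - 7)/(2*8) = -0.9577
f*(-8.3232) = (y-b)^2/(4a) = (-8.3232 - 7)^2/(4*8)
= 234.8005/32 = 7.3375


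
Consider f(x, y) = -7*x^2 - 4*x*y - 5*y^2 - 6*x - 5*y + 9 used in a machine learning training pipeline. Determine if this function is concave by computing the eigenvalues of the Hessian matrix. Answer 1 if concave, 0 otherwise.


The Hessian of f(x,y) = -7*x^2 - 4*x*y - 5*y^2 - 6*x - 5*y + 9 is:
H = [[-14, -4], [-4, -10]]
Trace = -14 - 10 = -24
Determinant = -14*-10 - (-4)^2 = 124
Discriminant = (-24)^2 - 4*124 = 80.0
Eigenvalues: lambda_1 = -16.4721, lambda_2 = -7.5279
The function is concave.

1


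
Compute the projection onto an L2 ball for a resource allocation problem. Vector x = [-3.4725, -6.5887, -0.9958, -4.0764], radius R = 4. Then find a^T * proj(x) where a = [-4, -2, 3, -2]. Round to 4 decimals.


Step 1: Compute ||x|| (intermediates to 6 decimals).
||x|| = sqrt((-3.4725)^2 + (-6.5887)^2 + (-0.9958)^2 + (-4.0764)^2) = 8.54856
Step 2: Project.
Since ||x|| > R, scale = R/||x|| = 4/8.54856 = 0.467915, proj(x) = scale * x
proj(x) = [-1.624835, -3.082952, -0.46595, -1.907409]
Step 3: Dot product.
a^T * proj(x) = -4*(-1.624835) - 2*(-3.082952) + 3*(-0.46595) - 2*(-1.907409) = 15.0822


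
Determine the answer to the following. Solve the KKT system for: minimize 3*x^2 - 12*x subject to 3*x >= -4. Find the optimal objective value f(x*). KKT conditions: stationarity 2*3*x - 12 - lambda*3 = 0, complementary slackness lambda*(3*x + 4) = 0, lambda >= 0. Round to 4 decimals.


Step 1: Try lambda = 0 (constraint inactive).
Stationarity: 2*3*x - 12 = 0
x* = 12/(2*3) = 2.0
Check constraint: 3*2.0 = 6.0 >= -4 -- satisfied.
Step 2: Compute optimal value.
f(x*) = 3*2.0^2 - 12*2.0 = -12.0


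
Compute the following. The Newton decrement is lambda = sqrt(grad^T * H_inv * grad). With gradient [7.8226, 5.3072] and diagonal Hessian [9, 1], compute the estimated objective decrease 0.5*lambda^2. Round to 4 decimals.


Step 1: H is diagonal, so H^(-1) * g = [0.8692, 5.3072].
Step 2: g^T H^(-1) g = sum_i g_i^2 / H_ii
  = (7.8226)^2/9 + (5.3072)^2/1
  = 6.7992 + 28.1664 = 34.9656
Step 3: Objective decrease = 0.5 * g^T H^(-1) g = 17.4828


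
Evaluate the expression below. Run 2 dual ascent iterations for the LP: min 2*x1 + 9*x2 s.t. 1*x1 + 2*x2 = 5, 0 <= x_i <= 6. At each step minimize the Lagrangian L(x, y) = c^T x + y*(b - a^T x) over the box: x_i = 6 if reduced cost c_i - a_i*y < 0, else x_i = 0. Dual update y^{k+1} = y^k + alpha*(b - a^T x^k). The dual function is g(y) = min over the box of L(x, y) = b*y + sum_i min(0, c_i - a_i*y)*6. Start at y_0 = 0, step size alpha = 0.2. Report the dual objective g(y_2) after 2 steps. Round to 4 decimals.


Dual ascent for LP: min 2*x1 + 9*x2, 1*x1 + 2*x2 = 5, 0 <= x_i <= 6
Step 1: y^k = 0.0, reduced costs: (2.0, 9.0)
  x^k = (0.0, 0.0), subgradient = b - a^T x = 5.0
  y^{k+1} = 0.0 + 0.2*5.0 = 1.0
Step 2: y^k = 1.0, reduced costs: (1.0, 7.0)
  x^k = (0.0, 0.0), subgradient = b - a^T x = 5.0
  y^{k+1} = 1.0 + 0.2*5.0 = 2.0
Dual objective at y_2 = 2.0: reduced costs (0.0, 5.0), box minimizer x = (0.0, 0.0)
g(y_2) = b*y + (c1 - a1*y)*x1 + (c2 - a2*y)*x2 = 5*2.0 + 0.0*0.0 + 5.0*0.0 = 10.0 + 0.0 + 0.0 = 10.0


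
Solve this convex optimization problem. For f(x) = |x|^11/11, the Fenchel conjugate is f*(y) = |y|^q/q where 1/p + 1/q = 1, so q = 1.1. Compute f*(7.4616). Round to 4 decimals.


The conjugate exponent q satisfies 1/p + 1/q = 1.
p = 11, so q = 11/(11 - 1) = 1.1
|y|^q = 7.4616^1.1 = 9.1225
f*(7.4616) = 9.1225 / 1.1 = 8.2932


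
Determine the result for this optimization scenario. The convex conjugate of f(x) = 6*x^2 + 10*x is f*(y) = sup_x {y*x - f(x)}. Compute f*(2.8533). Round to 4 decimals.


f*(y) = sup_x {y*x - a*x^2 - b*x} = sup_x {(y-b)*x - a*x^2}
FOC: (y - b) - 2a*x = 0 => x* = (y - b)/(2a)
x* = (2.8533 - 10)/(2*6) = -0.5956
f*(2.8533) = (y-b)^2/(4a) = (2.8533 - 10)^2/(4*6)
= 51.0753/24 = 2.1281
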